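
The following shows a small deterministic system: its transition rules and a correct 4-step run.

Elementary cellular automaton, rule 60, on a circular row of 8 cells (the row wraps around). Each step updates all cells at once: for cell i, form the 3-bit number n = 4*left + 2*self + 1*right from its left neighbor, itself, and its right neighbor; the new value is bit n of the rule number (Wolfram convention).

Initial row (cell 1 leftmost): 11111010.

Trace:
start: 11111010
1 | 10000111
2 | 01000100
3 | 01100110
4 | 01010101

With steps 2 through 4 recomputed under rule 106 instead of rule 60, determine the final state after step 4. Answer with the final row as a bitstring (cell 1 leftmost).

00110110

(re-executing steps 2..4 under rule 106; state before step 2: 10000111)
2 | 10001100
3 | 00011101
4 | 00110110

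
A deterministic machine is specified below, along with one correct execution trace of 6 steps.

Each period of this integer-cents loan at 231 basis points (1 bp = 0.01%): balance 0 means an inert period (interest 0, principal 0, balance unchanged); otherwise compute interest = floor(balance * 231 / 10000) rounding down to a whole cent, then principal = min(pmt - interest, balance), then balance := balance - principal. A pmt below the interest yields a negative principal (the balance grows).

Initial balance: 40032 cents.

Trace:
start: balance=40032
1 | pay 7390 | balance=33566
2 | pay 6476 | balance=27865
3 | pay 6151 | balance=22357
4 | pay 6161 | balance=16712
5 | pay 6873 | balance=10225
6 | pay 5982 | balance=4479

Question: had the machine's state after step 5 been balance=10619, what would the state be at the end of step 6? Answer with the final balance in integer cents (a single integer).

state after step 5 := balance=10619
6 | pay 5982 | balance=4882

4882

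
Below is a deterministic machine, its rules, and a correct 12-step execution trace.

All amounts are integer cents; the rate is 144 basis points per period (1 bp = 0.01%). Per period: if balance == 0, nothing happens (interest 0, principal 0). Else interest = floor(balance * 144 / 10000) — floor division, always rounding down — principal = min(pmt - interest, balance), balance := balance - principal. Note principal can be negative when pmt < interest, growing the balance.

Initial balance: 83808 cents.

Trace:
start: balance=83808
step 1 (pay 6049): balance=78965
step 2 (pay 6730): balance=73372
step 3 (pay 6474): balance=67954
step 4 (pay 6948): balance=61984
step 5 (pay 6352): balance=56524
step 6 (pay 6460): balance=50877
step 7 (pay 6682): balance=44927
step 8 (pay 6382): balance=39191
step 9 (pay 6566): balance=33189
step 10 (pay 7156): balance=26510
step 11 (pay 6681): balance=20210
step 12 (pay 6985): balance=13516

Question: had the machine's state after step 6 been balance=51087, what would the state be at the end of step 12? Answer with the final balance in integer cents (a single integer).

13746

state after step 6 := balance=51087
step 7 (pay 6682): balance=45140
step 8 (pay 6382): balance=39408
step 9 (pay 6566): balance=33409
step 10 (pay 7156): balance=26734
step 11 (pay 6681): balance=20437
step 12 (pay 6985): balance=13746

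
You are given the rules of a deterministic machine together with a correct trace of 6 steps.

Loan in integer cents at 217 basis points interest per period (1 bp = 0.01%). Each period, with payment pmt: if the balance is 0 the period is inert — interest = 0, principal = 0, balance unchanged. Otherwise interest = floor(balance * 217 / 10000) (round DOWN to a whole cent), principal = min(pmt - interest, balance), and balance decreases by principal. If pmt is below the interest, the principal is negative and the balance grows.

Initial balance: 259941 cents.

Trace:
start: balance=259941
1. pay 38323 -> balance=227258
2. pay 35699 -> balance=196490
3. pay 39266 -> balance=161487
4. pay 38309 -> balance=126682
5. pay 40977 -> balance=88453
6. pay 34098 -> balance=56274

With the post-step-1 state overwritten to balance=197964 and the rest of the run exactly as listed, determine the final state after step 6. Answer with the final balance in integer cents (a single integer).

state after step 1 := balance=197964
2. pay 35699 -> balance=166560
3. pay 39266 -> balance=130908
4. pay 38309 -> balance=95439
5. pay 40977 -> balance=56533
6. pay 34098 -> balance=23661

23661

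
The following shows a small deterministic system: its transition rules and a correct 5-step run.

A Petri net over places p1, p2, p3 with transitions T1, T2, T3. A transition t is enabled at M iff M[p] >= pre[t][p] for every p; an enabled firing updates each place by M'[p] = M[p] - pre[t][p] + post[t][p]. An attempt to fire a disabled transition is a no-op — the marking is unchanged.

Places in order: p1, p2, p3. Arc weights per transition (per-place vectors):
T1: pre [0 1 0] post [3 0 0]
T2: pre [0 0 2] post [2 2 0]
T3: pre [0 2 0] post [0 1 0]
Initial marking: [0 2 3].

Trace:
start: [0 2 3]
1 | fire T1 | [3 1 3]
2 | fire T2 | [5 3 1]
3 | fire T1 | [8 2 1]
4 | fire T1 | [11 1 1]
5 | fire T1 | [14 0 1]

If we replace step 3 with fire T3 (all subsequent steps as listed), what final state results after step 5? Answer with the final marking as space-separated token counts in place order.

(re-executing from step 3 with the substitution; state before step 3: [5 3 1])
3 | fire T3 | [5 2 1]
4 | fire T1 | [8 1 1]
5 | fire T1 | [11 0 1]

11 0 1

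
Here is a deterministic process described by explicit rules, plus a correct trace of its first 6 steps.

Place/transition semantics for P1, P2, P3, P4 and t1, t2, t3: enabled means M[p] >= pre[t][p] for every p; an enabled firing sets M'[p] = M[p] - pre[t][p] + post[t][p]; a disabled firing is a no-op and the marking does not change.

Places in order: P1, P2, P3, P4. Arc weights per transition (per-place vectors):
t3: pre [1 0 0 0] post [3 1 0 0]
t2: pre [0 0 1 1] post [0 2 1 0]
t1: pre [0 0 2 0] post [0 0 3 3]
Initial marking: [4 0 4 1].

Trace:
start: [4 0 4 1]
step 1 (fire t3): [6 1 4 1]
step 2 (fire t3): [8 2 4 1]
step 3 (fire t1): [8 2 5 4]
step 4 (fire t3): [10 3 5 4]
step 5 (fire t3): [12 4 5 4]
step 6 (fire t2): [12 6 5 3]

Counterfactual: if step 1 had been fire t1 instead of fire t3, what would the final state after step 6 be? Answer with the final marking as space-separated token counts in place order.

10 5 6 6

(re-executing from step 1 with the substitution; state before step 1: [4 0 4 1])
step 1 (fire t1): [4 0 5 4]
step 2 (fire t3): [6 1 5 4]
step 3 (fire t1): [6 1 6 7]
step 4 (fire t3): [8 2 6 7]
step 5 (fire t3): [10 3 6 7]
step 6 (fire t2): [10 5 6 6]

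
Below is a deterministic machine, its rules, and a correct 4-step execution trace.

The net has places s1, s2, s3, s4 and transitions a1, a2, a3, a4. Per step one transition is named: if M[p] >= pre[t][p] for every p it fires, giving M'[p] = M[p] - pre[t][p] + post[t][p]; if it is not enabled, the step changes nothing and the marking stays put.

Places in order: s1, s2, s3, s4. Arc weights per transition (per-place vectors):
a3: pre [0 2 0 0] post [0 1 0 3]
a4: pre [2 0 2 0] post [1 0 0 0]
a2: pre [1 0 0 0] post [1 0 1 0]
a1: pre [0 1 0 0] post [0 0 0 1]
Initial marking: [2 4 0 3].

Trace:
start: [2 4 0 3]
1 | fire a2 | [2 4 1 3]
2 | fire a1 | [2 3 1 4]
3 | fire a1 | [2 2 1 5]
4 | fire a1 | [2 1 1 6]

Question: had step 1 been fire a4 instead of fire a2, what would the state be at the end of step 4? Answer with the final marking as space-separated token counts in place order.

(re-executing from step 1 with the substitution; state before step 1: [2 4 0 3])
1 | fire a4 | [2 4 0 3]
2 | fire a1 | [2 3 0 4]
3 | fire a1 | [2 2 0 5]
4 | fire a1 | [2 1 0 6]

2 1 0 6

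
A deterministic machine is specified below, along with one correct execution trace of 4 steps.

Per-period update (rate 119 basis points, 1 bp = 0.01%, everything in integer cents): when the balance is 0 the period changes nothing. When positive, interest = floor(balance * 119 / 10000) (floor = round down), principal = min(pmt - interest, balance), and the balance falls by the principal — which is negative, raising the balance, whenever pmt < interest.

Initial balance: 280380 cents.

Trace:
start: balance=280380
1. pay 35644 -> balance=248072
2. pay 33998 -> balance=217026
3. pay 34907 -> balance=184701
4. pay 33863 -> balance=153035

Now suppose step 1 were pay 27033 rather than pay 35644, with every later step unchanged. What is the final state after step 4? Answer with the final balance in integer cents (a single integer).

(re-executing from step 1 with the substitution; state before step 1: balance=280380)
1. pay 27033 -> balance=256683
2. pay 33998 -> balance=225739
3. pay 34907 -> balance=193518
4. pay 33863 -> balance=161957

161957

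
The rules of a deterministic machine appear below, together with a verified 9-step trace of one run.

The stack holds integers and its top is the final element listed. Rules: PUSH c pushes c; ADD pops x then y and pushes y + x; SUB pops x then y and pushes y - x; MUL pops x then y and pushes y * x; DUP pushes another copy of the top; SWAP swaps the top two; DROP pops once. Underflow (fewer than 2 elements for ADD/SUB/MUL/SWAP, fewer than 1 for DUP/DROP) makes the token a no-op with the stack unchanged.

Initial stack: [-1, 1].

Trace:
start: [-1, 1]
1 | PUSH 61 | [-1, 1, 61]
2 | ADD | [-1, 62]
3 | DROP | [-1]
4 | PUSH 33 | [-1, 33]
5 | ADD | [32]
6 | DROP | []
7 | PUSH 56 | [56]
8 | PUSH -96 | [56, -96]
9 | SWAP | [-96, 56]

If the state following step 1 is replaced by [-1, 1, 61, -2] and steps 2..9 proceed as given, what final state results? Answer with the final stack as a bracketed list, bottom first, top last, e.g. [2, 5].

state after step 1 := [-1, 1, 61, -2]
2 | ADD | [-1, 1, 59]
3 | DROP | [-1, 1]
4 | PUSH 33 | [-1, 1, 33]
5 | ADD | [-1, 34]
6 | DROP | [-1]
7 | PUSH 56 | [-1, 56]
8 | PUSH -96 | [-1, 56, -96]
9 | SWAP | [-1, -96, 56]

[-1, -96, 56]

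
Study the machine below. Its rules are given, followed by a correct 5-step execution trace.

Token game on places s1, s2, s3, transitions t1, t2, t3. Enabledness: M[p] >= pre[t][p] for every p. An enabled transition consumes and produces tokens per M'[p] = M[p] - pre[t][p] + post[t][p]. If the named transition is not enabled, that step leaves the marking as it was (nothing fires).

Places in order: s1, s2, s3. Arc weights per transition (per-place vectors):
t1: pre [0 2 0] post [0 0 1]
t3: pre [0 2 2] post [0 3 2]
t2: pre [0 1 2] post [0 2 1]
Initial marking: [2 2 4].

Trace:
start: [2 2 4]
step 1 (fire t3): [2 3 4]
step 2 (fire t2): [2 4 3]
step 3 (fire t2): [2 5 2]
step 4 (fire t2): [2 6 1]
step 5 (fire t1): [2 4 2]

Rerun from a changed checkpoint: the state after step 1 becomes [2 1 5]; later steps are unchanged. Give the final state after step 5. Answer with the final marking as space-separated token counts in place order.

2 2 3

state after step 1 := [2 1 5]
step 2 (fire t2): [2 2 4]
step 3 (fire t2): [2 3 3]
step 4 (fire t2): [2 4 2]
step 5 (fire t1): [2 2 3]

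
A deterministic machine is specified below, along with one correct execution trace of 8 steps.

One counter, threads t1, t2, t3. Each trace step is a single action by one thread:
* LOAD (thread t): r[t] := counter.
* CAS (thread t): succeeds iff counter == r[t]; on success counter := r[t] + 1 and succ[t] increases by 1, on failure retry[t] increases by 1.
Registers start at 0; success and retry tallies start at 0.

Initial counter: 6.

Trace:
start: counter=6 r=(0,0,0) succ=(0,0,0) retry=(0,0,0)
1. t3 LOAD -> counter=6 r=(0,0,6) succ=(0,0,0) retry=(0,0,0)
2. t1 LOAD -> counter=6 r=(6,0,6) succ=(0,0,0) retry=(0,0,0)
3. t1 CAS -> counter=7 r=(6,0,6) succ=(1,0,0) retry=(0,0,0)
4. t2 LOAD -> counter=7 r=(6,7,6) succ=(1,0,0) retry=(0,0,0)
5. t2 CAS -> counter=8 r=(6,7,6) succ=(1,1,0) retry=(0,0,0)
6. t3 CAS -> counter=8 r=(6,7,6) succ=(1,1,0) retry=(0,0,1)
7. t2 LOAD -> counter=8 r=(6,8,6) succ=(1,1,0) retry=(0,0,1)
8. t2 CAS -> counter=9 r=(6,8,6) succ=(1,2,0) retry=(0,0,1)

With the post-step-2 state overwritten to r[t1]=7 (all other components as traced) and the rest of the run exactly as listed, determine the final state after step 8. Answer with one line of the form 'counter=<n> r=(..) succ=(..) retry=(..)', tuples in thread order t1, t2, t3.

counter=8 r=(7,7,6) succ=(0,2,0) retry=(1,0,1)

state after step 2 := counter=6 r=(7,0,6) succ=(0,0,0) retry=(0,0,0)
3. t1 CAS -> counter=6 r=(7,0,6) succ=(0,0,0) retry=(1,0,0)
4. t2 LOAD -> counter=6 r=(7,6,6) succ=(0,0,0) retry=(1,0,0)
5. t2 CAS -> counter=7 r=(7,6,6) succ=(0,1,0) retry=(1,0,0)
6. t3 CAS -> counter=7 r=(7,6,6) succ=(0,1,0) retry=(1,0,1)
7. t2 LOAD -> counter=7 r=(7,7,6) succ=(0,1,0) retry=(1,0,1)
8. t2 CAS -> counter=8 r=(7,7,6) succ=(0,2,0) retry=(1,0,1)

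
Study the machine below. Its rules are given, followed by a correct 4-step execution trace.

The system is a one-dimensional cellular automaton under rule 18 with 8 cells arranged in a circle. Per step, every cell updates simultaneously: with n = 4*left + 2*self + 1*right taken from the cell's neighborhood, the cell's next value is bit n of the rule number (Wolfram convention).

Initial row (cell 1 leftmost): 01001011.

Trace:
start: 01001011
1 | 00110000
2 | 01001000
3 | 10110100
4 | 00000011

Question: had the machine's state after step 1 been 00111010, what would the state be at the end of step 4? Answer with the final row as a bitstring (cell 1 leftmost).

state after step 1 := 00111010
2 | 01000001
3 | 00100010
4 | 01010101

01010101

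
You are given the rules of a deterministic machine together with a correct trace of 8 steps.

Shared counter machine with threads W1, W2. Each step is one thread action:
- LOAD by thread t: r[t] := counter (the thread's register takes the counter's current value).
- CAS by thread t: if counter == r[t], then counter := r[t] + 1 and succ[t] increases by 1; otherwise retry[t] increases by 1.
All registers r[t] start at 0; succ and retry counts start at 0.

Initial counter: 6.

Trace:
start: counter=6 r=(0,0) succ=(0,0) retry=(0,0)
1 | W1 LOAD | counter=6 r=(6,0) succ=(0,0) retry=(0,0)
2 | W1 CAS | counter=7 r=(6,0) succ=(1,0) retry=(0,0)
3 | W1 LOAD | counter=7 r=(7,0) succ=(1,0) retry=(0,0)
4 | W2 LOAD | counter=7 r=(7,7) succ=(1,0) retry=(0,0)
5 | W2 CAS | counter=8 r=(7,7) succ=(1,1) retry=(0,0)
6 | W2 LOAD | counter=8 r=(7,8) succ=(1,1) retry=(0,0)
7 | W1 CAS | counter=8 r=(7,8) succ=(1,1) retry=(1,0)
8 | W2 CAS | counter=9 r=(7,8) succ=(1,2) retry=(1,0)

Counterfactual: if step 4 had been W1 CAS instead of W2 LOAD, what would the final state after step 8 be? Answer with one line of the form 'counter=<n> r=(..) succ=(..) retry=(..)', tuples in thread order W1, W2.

counter=9 r=(7,8) succ=(2,1) retry=(1,1)

(re-executing from step 4 with the substitution; state before step 4: counter=7 r=(7,0) succ=(1,0) retry=(0,0))
4 | W1 CAS | counter=8 r=(7,0) succ=(2,0) retry=(0,0)
5 | W2 CAS | counter=8 r=(7,0) succ=(2,0) retry=(0,1)
6 | W2 LOAD | counter=8 r=(7,8) succ=(2,0) retry=(0,1)
7 | W1 CAS | counter=8 r=(7,8) succ=(2,0) retry=(1,1)
8 | W2 CAS | counter=9 r=(7,8) succ=(2,1) retry=(1,1)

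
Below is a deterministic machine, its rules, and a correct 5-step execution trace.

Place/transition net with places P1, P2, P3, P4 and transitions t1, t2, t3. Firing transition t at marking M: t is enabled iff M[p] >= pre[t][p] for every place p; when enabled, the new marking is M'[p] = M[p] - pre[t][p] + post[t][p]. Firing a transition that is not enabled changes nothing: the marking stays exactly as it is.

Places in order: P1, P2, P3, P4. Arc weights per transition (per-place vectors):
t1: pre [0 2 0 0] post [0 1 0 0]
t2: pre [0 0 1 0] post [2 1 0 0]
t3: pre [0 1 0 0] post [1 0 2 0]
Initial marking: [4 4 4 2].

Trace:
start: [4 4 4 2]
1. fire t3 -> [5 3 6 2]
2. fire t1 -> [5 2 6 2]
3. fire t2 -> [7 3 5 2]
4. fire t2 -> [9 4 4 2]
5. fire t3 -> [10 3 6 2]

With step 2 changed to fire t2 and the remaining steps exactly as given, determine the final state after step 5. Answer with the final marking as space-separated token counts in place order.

12 5 5 2

(re-executing from step 2 with the substitution; state before step 2: [5 3 6 2])
2. fire t2 -> [7 4 5 2]
3. fire t2 -> [9 5 4 2]
4. fire t2 -> [11 6 3 2]
5. fire t3 -> [12 5 5 2]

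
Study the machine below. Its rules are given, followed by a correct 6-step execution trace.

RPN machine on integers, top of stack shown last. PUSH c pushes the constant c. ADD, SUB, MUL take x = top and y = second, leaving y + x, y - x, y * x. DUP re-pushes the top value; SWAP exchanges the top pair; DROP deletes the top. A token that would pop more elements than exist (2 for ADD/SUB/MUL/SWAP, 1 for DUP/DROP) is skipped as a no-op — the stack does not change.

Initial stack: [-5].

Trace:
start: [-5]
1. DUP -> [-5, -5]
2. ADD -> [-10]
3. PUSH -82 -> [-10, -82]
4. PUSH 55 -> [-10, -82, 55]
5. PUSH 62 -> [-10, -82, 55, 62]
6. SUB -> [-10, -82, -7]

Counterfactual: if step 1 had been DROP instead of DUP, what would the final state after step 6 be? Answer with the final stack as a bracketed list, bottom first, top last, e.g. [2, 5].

(re-executing from step 1 with the substitution; state before step 1: [-5])
1. DROP -> []
2. ADD -> []
3. PUSH -82 -> [-82]
4. PUSH 55 -> [-82, 55]
5. PUSH 62 -> [-82, 55, 62]
6. SUB -> [-82, -7]

[-82, -7]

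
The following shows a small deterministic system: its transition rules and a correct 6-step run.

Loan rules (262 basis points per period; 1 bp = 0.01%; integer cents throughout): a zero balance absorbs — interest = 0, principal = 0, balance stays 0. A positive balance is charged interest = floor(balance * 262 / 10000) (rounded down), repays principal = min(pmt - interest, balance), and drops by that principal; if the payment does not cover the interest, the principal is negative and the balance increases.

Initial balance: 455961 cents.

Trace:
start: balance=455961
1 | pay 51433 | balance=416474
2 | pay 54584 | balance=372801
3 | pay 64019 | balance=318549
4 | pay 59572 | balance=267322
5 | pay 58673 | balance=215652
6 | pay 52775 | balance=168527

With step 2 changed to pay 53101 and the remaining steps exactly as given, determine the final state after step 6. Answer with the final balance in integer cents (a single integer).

(re-executing from step 2 with the substitution; state before step 2: balance=416474)
2 | pay 53101 | balance=374284
3 | pay 64019 | balance=320071
4 | pay 59572 | balance=268884
5 | pay 58673 | balance=217255
6 | pay 52775 | balance=170172

170172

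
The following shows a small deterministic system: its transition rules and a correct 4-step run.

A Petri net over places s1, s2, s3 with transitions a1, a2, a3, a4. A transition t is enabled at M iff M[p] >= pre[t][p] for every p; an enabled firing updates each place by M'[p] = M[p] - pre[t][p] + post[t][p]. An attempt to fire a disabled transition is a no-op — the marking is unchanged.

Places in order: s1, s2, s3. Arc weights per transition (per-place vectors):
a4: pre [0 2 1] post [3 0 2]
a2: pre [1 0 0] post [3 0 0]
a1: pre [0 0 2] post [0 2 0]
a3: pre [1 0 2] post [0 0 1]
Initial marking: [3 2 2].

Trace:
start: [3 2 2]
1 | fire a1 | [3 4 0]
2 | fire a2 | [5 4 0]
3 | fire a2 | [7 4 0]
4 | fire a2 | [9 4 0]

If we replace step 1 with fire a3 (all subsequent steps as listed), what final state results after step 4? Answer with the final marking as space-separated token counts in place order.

8 2 1

(re-executing from step 1 with the substitution; state before step 1: [3 2 2])
1 | fire a3 | [2 2 1]
2 | fire a2 | [4 2 1]
3 | fire a2 | [6 2 1]
4 | fire a2 | [8 2 1]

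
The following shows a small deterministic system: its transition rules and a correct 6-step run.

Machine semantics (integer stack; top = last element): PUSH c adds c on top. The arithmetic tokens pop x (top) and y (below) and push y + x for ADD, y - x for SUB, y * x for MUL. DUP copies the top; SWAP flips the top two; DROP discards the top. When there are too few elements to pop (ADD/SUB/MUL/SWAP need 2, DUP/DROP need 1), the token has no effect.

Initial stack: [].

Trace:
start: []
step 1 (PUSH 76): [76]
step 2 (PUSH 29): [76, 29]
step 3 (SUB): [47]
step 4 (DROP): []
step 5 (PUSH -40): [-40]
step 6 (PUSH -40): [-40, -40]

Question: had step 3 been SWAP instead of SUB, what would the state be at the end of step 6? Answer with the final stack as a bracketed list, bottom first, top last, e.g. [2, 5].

(re-executing from step 3 with the substitution; state before step 3: [76, 29])
step 3 (SWAP): [29, 76]
step 4 (DROP): [29]
step 5 (PUSH -40): [29, -40]
step 6 (PUSH -40): [29, -40, -40]

[29, -40, -40]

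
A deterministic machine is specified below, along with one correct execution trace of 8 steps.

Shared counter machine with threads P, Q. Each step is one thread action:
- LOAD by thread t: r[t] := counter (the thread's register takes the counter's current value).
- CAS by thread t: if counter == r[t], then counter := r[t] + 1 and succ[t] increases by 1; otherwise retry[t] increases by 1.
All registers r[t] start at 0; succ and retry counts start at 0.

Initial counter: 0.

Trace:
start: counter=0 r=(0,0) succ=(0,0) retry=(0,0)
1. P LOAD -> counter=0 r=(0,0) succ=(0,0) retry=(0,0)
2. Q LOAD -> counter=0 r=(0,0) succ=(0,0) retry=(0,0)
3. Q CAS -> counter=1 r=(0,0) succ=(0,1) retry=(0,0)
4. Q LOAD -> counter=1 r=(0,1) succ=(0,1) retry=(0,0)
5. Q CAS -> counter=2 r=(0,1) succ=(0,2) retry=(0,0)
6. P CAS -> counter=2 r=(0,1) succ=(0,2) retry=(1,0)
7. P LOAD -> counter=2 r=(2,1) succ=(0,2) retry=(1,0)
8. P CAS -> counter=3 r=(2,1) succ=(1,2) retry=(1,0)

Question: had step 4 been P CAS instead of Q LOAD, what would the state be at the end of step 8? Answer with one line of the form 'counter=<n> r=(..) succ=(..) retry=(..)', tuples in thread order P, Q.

counter=2 r=(1,0) succ=(1,1) retry=(2,1)

(re-executing from step 4 with the substitution; state before step 4: counter=1 r=(0,0) succ=(0,1) retry=(0,0))
4. P CAS -> counter=1 r=(0,0) succ=(0,1) retry=(1,0)
5. Q CAS -> counter=1 r=(0,0) succ=(0,1) retry=(1,1)
6. P CAS -> counter=1 r=(0,0) succ=(0,1) retry=(2,1)
7. P LOAD -> counter=1 r=(1,0) succ=(0,1) retry=(2,1)
8. P CAS -> counter=2 r=(1,0) succ=(1,1) retry=(2,1)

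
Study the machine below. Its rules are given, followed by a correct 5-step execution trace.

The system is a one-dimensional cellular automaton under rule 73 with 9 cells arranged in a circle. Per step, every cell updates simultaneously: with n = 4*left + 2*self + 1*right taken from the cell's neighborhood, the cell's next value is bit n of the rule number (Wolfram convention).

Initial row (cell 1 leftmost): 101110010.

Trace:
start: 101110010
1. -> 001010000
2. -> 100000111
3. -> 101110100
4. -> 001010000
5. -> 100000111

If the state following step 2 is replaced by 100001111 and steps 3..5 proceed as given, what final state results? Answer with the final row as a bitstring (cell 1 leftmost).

101101000

state after step 2 := 100001111
3. -> 101101000
4. -> 001100010
5. -> 101101000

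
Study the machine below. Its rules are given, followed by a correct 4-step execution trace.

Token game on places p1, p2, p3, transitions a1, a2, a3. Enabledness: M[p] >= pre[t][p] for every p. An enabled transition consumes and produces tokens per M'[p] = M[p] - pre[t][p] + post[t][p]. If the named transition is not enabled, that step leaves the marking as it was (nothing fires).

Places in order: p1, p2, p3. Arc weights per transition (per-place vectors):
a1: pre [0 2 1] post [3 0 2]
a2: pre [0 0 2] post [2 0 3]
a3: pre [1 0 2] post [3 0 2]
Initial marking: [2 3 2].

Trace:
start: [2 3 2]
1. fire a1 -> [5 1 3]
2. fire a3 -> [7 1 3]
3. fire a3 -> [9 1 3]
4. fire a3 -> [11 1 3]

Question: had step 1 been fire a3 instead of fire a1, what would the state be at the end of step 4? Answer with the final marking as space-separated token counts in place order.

(re-executing from step 1 with the substitution; state before step 1: [2 3 2])
1. fire a3 -> [4 3 2]
2. fire a3 -> [6 3 2]
3. fire a3 -> [8 3 2]
4. fire a3 -> [10 3 2]

10 3 2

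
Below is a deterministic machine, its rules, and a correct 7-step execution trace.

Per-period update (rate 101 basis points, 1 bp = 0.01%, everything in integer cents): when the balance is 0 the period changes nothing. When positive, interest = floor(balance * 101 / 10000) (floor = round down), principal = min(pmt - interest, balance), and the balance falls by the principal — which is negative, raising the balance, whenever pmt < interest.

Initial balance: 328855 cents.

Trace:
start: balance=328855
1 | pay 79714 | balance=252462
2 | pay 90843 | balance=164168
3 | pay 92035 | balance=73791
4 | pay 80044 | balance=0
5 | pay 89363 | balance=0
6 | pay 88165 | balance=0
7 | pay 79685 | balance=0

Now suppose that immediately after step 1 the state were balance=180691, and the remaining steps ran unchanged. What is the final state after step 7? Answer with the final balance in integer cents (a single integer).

state after step 1 := balance=180691
2 | pay 90843 | balance=91672
3 | pay 92035 | balance=562
4 | pay 80044 | balance=0
5 | pay 89363 | balance=0
6 | pay 88165 | balance=0
7 | pay 79685 | balance=0

0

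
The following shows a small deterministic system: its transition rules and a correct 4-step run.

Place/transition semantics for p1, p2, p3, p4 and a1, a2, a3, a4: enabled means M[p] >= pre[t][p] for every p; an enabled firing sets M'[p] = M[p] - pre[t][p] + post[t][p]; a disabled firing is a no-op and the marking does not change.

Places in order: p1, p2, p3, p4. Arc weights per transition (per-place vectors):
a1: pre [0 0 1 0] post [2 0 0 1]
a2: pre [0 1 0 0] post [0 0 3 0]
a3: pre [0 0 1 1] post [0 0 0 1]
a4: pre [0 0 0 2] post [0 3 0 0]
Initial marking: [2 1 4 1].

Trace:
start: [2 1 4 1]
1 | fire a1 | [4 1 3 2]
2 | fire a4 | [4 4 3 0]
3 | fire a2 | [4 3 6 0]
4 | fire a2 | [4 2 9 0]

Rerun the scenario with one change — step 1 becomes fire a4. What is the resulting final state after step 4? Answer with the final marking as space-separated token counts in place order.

(re-executing from step 1 with the substitution; state before step 1: [2 1 4 1])
1 | fire a4 | [2 1 4 1]
2 | fire a4 | [2 1 4 1]
3 | fire a2 | [2 0 7 1]
4 | fire a2 | [2 0 7 1]

2 0 7 1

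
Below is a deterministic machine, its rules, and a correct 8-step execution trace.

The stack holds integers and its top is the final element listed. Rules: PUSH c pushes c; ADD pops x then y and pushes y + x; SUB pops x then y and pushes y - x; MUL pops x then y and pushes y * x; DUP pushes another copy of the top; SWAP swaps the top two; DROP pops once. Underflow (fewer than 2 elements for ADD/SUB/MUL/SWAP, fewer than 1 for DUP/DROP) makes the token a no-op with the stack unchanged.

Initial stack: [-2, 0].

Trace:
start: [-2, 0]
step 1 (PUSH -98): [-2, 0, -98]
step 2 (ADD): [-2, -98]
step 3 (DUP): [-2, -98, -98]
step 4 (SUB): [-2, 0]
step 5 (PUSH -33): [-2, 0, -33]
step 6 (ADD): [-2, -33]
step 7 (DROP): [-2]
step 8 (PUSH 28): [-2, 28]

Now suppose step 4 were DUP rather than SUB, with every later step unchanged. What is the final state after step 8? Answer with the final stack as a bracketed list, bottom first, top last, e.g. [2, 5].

(re-executing from step 4 with the substitution; state before step 4: [-2, -98, -98])
step 4 (DUP): [-2, -98, -98, -98]
step 5 (PUSH -33): [-2, -98, -98, -98, -33]
step 6 (ADD): [-2, -98, -98, -131]
step 7 (DROP): [-2, -98, -98]
step 8 (PUSH 28): [-2, -98, -98, 28]

[-2, -98, -98, 28]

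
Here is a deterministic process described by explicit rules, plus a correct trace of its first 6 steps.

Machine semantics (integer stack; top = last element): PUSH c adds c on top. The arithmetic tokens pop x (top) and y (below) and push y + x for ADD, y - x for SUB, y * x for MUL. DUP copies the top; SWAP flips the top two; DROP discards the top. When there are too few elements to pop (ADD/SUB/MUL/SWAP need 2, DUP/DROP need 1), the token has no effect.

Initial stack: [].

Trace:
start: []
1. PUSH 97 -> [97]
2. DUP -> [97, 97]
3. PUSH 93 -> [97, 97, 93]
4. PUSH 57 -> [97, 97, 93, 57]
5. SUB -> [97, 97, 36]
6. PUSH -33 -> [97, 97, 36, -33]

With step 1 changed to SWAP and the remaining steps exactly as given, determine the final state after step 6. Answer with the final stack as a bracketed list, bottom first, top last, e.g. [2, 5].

[36, -33]

(re-executing from step 1 with the substitution; state before step 1: [])
1. SWAP -> []
2. DUP -> []
3. PUSH 93 -> [93]
4. PUSH 57 -> [93, 57]
5. SUB -> [36]
6. PUSH -33 -> [36, -33]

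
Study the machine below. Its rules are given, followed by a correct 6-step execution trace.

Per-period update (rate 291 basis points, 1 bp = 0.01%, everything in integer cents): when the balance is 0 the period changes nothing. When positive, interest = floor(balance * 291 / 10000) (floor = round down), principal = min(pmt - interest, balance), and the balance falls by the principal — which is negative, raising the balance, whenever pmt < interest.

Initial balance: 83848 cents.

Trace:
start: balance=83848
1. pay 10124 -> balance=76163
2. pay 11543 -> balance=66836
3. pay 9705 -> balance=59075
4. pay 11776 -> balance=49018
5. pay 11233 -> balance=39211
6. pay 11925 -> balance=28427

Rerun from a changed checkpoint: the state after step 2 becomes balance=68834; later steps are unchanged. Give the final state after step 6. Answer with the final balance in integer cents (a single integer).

state after step 2 := balance=68834
3. pay 9705 -> balance=61132
4. pay 11776 -> balance=51134
5. pay 11233 -> balance=41388
6. pay 11925 -> balance=30667

30667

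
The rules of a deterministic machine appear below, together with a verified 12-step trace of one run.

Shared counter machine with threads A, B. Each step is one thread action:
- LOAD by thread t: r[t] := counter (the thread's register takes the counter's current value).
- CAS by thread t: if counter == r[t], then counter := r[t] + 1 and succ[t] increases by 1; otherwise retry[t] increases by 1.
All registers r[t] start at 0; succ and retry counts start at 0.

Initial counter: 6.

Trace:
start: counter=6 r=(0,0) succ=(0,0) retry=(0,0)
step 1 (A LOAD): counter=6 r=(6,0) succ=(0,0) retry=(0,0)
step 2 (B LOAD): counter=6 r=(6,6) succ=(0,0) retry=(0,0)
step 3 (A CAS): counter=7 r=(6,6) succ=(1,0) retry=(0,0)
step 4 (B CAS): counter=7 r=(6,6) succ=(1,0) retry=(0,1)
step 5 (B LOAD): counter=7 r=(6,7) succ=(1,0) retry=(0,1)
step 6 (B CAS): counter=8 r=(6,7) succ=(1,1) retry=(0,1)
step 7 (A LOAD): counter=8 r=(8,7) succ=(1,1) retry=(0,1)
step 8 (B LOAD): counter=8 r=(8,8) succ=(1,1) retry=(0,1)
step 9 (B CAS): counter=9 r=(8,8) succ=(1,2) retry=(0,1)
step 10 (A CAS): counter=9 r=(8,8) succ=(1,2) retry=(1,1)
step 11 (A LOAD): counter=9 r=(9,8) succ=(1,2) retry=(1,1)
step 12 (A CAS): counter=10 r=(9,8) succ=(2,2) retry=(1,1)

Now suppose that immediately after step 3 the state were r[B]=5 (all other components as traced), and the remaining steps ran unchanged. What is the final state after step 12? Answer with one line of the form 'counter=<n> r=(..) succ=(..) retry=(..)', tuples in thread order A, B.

state after step 3 := counter=7 r=(6,5) succ=(1,0) retry=(0,0)
step 4 (B CAS): counter=7 r=(6,5) succ=(1,0) retry=(0,1)
step 5 (B LOAD): counter=7 r=(6,7) succ=(1,0) retry=(0,1)
step 6 (B CAS): counter=8 r=(6,7) succ=(1,1) retry=(0,1)
step 7 (A LOAD): counter=8 r=(8,7) succ=(1,1) retry=(0,1)
step 8 (B LOAD): counter=8 r=(8,8) succ=(1,1) retry=(0,1)
step 9 (B CAS): counter=9 r=(8,8) succ=(1,2) retry=(0,1)
step 10 (A CAS): counter=9 r=(8,8) succ=(1,2) retry=(1,1)
step 11 (A LOAD): counter=9 r=(9,8) succ=(1,2) retry=(1,1)
step 12 (A CAS): counter=10 r=(9,8) succ=(2,2) retry=(1,1)

counter=10 r=(9,8) succ=(2,2) retry=(1,1)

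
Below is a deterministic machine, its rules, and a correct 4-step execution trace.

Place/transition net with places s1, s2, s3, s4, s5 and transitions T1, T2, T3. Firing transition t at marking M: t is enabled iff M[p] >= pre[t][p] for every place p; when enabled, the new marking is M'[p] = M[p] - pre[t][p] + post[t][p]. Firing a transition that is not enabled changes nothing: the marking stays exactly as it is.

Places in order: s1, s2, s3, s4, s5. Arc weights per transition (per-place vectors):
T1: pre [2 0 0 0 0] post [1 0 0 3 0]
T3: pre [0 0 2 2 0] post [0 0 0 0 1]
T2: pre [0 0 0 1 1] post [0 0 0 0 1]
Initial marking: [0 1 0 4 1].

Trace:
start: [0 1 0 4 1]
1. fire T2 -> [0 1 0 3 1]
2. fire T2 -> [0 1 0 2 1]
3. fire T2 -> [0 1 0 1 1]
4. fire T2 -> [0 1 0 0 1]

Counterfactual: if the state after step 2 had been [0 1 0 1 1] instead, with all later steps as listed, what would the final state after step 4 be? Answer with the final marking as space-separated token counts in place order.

0 1 0 0 1

state after step 2 := [0 1 0 1 1]
3. fire T2 -> [0 1 0 0 1]
4. fire T2 -> [0 1 0 0 1]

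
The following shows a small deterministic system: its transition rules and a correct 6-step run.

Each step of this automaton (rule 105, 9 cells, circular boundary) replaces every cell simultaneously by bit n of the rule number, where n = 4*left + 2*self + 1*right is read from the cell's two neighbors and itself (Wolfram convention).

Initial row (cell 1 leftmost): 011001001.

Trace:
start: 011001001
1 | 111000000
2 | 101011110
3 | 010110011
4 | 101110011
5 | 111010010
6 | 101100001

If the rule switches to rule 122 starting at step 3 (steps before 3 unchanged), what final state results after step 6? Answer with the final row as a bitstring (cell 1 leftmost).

101100001

(re-executing steps 3..6 under rule 122; state before step 3: 101011110)
3 | 010110011
4 | 101111111
5 | 111000000
6 | 101100001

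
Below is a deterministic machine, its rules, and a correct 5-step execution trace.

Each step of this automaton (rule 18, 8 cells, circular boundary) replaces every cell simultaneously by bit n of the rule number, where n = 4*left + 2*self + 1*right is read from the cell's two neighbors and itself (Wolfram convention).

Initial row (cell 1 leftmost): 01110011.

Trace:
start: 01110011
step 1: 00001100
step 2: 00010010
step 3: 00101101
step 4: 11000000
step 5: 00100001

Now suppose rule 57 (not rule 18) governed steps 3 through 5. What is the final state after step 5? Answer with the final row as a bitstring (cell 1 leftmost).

10010010

(re-executing steps 3..5 under rule 57; state before step 3: 00010010)
step 3: 11001001
step 4: 00100101
step 5: 10010010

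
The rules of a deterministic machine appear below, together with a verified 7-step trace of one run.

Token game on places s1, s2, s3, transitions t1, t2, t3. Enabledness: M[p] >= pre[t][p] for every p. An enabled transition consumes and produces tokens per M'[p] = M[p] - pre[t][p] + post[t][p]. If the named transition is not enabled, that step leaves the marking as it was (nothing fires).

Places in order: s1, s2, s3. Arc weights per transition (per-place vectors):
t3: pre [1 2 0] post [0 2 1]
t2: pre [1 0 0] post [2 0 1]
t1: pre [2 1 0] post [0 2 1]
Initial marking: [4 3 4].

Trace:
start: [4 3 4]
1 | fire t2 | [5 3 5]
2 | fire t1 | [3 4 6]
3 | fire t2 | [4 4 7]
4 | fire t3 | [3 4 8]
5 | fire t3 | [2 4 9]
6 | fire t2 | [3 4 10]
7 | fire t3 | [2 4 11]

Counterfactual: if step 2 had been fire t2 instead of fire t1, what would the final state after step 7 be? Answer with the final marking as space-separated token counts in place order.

(re-executing from step 2 with the substitution; state before step 2: [5 3 5])
2 | fire t2 | [6 3 6]
3 | fire t2 | [7 3 7]
4 | fire t3 | [6 3 8]
5 | fire t3 | [5 3 9]
6 | fire t2 | [6 3 10]
7 | fire t3 | [5 3 11]

5 3 11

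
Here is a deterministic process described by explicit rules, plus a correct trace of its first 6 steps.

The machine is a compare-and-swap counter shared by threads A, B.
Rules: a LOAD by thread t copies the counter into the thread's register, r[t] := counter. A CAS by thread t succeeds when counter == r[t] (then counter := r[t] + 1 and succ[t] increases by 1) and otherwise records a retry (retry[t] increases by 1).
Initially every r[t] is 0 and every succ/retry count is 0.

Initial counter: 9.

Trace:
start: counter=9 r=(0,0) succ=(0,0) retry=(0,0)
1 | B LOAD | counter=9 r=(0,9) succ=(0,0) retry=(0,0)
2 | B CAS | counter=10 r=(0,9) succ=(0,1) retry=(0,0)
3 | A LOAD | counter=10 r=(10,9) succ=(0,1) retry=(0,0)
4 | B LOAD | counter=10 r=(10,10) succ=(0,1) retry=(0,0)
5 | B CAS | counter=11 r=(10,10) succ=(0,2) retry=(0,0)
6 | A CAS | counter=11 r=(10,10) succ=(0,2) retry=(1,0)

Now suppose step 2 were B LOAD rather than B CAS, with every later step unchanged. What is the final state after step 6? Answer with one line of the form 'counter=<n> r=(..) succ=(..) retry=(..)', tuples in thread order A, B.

counter=10 r=(9,9) succ=(0,1) retry=(1,0)

(re-executing from step 2 with the substitution; state before step 2: counter=9 r=(0,9) succ=(0,0) retry=(0,0))
2 | B LOAD | counter=9 r=(0,9) succ=(0,0) retry=(0,0)
3 | A LOAD | counter=9 r=(9,9) succ=(0,0) retry=(0,0)
4 | B LOAD | counter=9 r=(9,9) succ=(0,0) retry=(0,0)
5 | B CAS | counter=10 r=(9,9) succ=(0,1) retry=(0,0)
6 | A CAS | counter=10 r=(9,9) succ=(0,1) retry=(1,0)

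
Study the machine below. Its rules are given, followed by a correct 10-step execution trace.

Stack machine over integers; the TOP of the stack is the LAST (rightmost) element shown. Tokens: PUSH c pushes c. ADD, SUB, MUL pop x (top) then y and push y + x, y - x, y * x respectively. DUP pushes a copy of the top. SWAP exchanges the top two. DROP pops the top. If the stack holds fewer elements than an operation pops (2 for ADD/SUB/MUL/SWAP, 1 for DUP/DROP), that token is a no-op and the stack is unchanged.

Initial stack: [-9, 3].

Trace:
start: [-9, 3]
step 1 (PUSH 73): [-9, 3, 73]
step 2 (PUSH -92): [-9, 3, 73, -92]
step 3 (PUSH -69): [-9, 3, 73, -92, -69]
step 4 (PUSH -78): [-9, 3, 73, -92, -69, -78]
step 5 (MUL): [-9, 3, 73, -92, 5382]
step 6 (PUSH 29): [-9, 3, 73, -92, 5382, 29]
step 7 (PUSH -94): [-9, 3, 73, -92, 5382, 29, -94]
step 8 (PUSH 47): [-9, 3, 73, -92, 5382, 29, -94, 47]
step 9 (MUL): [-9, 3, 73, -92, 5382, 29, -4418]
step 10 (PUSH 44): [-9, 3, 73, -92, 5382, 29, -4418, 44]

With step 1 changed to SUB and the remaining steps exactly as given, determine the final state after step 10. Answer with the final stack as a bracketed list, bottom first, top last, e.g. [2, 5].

[-12, -92, 5382, 29, -4418, 44]

(re-executing from step 1 with the substitution; state before step 1: [-9, 3])
step 1 (SUB): [-12]
step 2 (PUSH -92): [-12, -92]
step 3 (PUSH -69): [-12, -92, -69]
step 4 (PUSH -78): [-12, -92, -69, -78]
step 5 (MUL): [-12, -92, 5382]
step 6 (PUSH 29): [-12, -92, 5382, 29]
step 7 (PUSH -94): [-12, -92, 5382, 29, -94]
step 8 (PUSH 47): [-12, -92, 5382, 29, -94, 47]
step 9 (MUL): [-12, -92, 5382, 29, -4418]
step 10 (PUSH 44): [-12, -92, 5382, 29, -4418, 44]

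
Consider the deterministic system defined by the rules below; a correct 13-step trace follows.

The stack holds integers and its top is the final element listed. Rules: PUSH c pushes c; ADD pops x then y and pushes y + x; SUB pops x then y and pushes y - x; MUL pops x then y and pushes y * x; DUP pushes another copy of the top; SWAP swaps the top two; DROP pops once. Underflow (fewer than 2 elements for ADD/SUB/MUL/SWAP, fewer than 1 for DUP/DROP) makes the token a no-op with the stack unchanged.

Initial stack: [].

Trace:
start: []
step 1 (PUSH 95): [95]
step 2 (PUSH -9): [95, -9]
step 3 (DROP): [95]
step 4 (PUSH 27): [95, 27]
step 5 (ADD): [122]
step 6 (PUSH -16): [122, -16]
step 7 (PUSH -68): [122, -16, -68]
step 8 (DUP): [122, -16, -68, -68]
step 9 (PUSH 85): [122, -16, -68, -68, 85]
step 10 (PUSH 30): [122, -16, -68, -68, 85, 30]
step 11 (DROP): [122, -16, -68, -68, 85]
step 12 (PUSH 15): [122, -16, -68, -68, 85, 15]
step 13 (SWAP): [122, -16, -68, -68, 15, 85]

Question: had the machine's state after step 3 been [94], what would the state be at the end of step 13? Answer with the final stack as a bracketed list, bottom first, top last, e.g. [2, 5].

[121, -16, -68, -68, 15, 85]

state after step 3 := [94]
step 4 (PUSH 27): [94, 27]
step 5 (ADD): [121]
step 6 (PUSH -16): [121, -16]
step 7 (PUSH -68): [121, -16, -68]
step 8 (DUP): [121, -16, -68, -68]
step 9 (PUSH 85): [121, -16, -68, -68, 85]
step 10 (PUSH 30): [121, -16, -68, -68, 85, 30]
step 11 (DROP): [121, -16, -68, -68, 85]
step 12 (PUSH 15): [121, -16, -68, -68, 85, 15]
step 13 (SWAP): [121, -16, -68, -68, 15, 85]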